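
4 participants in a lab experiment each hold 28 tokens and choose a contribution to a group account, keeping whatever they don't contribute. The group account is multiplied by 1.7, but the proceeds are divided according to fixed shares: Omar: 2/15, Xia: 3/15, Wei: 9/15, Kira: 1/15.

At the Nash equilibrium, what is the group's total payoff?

Player j's private return per contributed unit is 1.7 × (j's share). Contributing is weakly dominant for j when that share is at least 1/1.7 = 0.5882, and contributing 0 is dominant otherwise.
Wei alone (share 9/15) is above the threshold, contributing 28; the remaining 3 contribute 0. Total contributed: 28.
The group account pays out 1.7 × 28 = 47.60 in total (split across the unequal shares, but the aggregate is all that matters for the group sum).
The 3 free-riders keep 28 each, adding 84. Group total = 84 + 47.60 = 131.60.

131.60 tokens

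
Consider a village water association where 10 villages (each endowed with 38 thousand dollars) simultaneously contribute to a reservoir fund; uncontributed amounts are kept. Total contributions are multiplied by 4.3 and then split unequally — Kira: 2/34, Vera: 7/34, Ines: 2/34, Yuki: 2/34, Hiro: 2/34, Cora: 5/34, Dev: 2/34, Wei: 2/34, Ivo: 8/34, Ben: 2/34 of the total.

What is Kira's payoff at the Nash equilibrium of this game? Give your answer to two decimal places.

47.61 thousand dollars

Player j's private return per contributed unit is 4.3 × (j's share). Contributing is weakly dominant for j when that share is at least 1/4.3 = 0.2326, and contributing 0 is dominant otherwise.
Only Ivo (8/34) clears that bar, contributing 38; the remaining 9 contribute 0. Total contributed: 38.
Kira keeps 38 and receives 4.3 × 38 × 2/34 = 9.61 from the reservoir fund, for a payoff of 47.61.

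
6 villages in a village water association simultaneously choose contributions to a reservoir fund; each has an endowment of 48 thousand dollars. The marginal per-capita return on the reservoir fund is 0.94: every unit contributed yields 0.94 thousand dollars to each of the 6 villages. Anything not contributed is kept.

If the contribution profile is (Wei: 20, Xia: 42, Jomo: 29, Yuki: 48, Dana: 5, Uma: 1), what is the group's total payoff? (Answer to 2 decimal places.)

Total contributed: 20 + 42 + 29 + 48 + 5 + 1 = 145; total kept: 6 × 48 − 145 = 143.
The reservoir fund pays out 0.94 × 6 × 145 = 817.80 in aggregate.
Group total = 143 + 817.80 = 960.80.

960.80 thousand dollars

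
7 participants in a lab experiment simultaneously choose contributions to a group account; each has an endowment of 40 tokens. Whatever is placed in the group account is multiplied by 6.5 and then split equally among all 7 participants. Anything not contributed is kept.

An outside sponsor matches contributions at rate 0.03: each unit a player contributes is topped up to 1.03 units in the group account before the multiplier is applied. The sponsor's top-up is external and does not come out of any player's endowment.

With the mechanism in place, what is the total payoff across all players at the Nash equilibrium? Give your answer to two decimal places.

280.00 tokens

With the mechanism, a contributed unit returns 6.5 × 1.03 / 7 = 0.9564 per unit of net cost — still below 1 — so contributing 0 remains dominant for every player.
At the Nash equilibrium no one contributes; group total payoff = 7 × 40 = 280.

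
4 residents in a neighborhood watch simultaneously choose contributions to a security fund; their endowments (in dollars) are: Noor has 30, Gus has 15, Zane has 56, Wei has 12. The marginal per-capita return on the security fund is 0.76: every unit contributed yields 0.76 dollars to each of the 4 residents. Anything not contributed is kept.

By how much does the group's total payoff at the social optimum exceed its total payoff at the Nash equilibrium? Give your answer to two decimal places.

230.52 dollars

The private return per contributed unit is 0.76 < 1 for everyone, so the Nash equilibrium is zero contribution and the group total is Σ E_j = 30 + 15 + 56 + 12 = 113.
Each contributed unit returns 3.040 to the group, so the social optimum is full contribution by everyone: group total = 3.040 × 113 = 343.52.
Efficiency loss = (3.040 − 1) × 113 = 230.52.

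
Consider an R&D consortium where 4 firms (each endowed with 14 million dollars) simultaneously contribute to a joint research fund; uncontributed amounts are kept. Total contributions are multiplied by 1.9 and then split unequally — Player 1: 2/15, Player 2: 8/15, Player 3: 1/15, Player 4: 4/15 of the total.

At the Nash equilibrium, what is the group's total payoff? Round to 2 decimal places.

A player with share s gets back 1.9·s per unit contributed, so full contribution is dominant for anyone with s > 1/1.9 = 0.5263 and zero contribution is dominant for anyone below.
Only Player 2 (8/15) clears that bar, contributing 14; the remaining 3 contribute 0. Total contributed: 14.
The joint research fund pays out 1.9 × 14 = 26.60 in total (split across the unequal shares, but the aggregate is all that matters for the group sum).
The 3 free-riders keep 14 each, adding 42. Group total = 42 + 26.60 = 68.60.

68.60 million dollars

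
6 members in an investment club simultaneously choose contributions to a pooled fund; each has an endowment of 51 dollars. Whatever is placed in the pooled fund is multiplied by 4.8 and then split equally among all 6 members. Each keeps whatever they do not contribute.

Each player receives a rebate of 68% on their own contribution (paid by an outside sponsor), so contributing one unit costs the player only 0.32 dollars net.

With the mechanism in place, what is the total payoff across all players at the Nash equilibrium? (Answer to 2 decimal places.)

The effective private return per unit is now (4.8/6) / 0.32 = 2.5000 > 1, so every player's dominant strategy flips to full contribution.
So the Nash equilibrium is full contribution by all 6; the group earns 6 × (51 × 0.68 + 4.8 × 51) = 1676.88.

1676.88 dollars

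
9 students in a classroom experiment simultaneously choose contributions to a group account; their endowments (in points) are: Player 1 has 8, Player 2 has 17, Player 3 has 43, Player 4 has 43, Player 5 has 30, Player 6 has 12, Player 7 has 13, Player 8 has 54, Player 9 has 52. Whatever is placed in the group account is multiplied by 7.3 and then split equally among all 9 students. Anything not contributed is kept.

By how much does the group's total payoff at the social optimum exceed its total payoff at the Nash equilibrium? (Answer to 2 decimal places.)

The private return per contributed unit is 7.3/9 = 0.8111 < 1 for every player regardless of endowment, so the Nash equilibrium is zero contribution and the group total is Σ E_j = 8 + 17 + 43 + 43 + 30 + 12 + 13 + 54 + 52 = 272.
Each contributed unit returns 7.300 to the group, so the social optimum is full contribution by everyone: group total = 7.300 × 272 = 1985.60.
Efficiency loss = (7.300 − 1) × 272 = 1713.60.

1713.60 points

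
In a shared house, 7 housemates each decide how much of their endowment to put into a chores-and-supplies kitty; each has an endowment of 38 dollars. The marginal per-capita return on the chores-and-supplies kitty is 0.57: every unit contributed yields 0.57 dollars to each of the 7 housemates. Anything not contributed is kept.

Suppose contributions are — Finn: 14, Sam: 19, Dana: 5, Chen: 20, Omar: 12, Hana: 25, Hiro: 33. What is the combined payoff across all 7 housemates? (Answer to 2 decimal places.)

648.72 dollars

Total contributed: 14 + 19 + 5 + 20 + 12 + 25 + 33 = 128; total kept: 7 × 38 − 128 = 138.
The chores-and-supplies kitty pays out 0.57 × 7 × 128 = 510.72 in aggregate.
Group total = 138 + 510.72 = 648.72.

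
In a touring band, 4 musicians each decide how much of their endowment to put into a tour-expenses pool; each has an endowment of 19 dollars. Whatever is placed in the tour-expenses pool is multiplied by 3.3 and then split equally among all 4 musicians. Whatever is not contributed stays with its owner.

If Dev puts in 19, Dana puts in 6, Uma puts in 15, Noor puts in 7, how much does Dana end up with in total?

Total contributed: 19 + 6 + 15 + 7 = 47.
Each receives 3.3 × 47 / 4 = 38.78 from the tour-expenses pool.
Dana keeps 19 − 6 = 13, so Dana's payoff is 13 + 38.78 = 51.78.

51.78 dollars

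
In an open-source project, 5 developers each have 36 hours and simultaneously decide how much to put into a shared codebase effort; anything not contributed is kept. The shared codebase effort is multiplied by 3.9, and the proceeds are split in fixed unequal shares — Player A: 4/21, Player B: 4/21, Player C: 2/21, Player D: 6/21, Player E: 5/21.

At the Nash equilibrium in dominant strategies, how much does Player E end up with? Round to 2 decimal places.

For player j, contributing a unit is worthwhile iff 3.9 × (j's share) ≥ 1, i.e. iff j's share is at least 0.2564.
Player D alone (share 6/21) is above the threshold, contributing 36; the remaining 4 contribute 0. Total contributed: 36.
Player E keeps 36 and receives 3.9 × 36 × 5/21 = 33.43 from the shared codebase effort, for a payoff of 69.43.

69.43 hours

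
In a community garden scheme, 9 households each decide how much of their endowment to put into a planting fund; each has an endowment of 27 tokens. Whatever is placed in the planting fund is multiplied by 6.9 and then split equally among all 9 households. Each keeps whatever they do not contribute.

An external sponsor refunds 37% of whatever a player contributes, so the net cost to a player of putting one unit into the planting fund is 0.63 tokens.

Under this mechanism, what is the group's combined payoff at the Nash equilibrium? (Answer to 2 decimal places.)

The effective private return per unit is now (6.9/9) / 0.63 = 1.2169 > 1, so every player's dominant strategy flips to full contribution.
At the Nash equilibrium everyone contributes 27. Group total payoff = 9 × (27 × 0.37 + 6.9 × 27) = 1766.61.

1766.61 tokens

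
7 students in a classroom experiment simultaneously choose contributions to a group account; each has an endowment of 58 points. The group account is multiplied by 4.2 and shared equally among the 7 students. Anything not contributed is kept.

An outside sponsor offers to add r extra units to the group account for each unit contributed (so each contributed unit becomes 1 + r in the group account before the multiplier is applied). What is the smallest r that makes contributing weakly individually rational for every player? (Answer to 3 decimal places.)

0.667

With matching at rate r, one contributed unit becomes (1 + r) in the group account and returns 4.2 × (1 + r) / 7 to the contributor.
Setting this equal to 1: 1 + r = 7/4.2 = 1.6667.
So the minimum matching rate is r = 1.6667 − 1 = 0.667.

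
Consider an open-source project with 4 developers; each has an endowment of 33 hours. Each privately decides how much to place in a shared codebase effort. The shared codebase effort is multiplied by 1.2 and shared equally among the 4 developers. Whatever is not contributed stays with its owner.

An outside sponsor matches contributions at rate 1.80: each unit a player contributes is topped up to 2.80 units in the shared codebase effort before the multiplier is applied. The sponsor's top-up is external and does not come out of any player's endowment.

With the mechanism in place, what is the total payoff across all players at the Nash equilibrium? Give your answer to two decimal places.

132.00 hours

With the mechanism, a contributed unit returns 1.2 × 2.80 / 4 = 0.8400 per unit of net cost — still below 1 — so contributing 0 remains dominant for every player.
At the Nash equilibrium no one contributes; group total payoff = 4 × 33 = 132.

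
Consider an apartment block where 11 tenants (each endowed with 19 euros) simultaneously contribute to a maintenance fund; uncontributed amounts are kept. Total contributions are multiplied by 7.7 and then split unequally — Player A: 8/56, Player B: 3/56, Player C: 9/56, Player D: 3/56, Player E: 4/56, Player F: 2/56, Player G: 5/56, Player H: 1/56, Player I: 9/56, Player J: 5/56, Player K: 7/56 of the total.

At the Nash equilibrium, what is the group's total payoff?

590.90 euros

For player j, contributing a unit is worthwhile iff 7.7 × (j's share) ≥ 1, i.e. iff j's share is at least 0.1299.
Player A, Player C and Player I are above the threshold, contributing 19 each; the remaining 8 contribute 0. Total contributed: 57.
The maintenance fund pays out 7.7 × 57 = 438.90 in total (split across the unequal shares, but the aggregate is all that matters for the group sum).
The 8 free-riders keep 19 each, adding 152. Group total = 152 + 438.90 = 590.90.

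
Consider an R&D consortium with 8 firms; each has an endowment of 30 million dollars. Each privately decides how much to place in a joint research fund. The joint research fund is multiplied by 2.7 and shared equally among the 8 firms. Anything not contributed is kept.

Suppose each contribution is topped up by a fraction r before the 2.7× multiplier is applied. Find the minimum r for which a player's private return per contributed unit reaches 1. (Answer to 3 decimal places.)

1.963

With matching at rate r, one contributed unit becomes (1 + r) in the joint research fund and returns 2.7 × (1 + r) / 8 to the contributor.
Setting this equal to 1: 1 + r = 8/2.7 = 2.9630.
So the minimum matching rate is r = 2.9630 − 1 = 1.963.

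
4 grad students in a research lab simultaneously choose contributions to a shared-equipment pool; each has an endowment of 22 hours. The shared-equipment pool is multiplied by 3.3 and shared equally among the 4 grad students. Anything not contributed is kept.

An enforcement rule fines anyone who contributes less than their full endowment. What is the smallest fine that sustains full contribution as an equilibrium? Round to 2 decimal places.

3.85 hours

Given the others contribute fully, the best deviation is to contribute 0 (any partial contribution still incurs the fine and gives up units whose private return 0.8250 is below 1).
Deviating from 22 to 0 saves 22 hours but forfeits the deviator's share of the drop in the shared-equipment pool: 3.3/4 × 22 = 18.15.
So the deviation gain is 22 − 18.15 = 3.85, and the fine must be at least 3.85 hours to wipe it out.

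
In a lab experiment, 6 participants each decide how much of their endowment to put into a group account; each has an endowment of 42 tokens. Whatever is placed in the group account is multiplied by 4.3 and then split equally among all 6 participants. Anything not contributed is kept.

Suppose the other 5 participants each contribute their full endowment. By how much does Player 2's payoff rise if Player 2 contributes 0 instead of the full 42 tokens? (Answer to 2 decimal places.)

Switching from a contribution of 42 to 0 lets Player 2 keep an extra 42 tokens, but lowers the group account by 42, which costs Player 2 their own share of that drop: 4.3/6 × 42 = 30.10.
Net gain = 42 − 30.10 = 11.90. The private return per contributed unit (0.7167) is below 1, so free-riding is indeed the best response regardless of what the others do.

11.90 tokens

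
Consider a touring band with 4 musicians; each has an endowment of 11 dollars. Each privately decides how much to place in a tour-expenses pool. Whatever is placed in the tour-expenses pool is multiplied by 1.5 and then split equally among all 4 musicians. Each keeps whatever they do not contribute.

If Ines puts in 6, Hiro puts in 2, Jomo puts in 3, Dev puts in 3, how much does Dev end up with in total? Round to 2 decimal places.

13.25 dollars

Total contributed: 6 + 2 + 3 + 3 = 14.
Each receives 1.5 × 14 / 4 = 5.25 from the tour-expenses pool.
Dev keeps 11 − 3 = 8, so Dev's payoff is 8 + 5.25 = 13.25.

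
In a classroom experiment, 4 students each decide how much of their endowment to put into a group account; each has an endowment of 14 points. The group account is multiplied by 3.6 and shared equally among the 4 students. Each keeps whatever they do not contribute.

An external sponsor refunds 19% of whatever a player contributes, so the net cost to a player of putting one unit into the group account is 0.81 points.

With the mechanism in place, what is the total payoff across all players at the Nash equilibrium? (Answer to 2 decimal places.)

212.24 points

With the mechanism, a contributed unit returns (3.6/4) / 0.81 = 1.1111 per unit of net cost to the contributor — now above 1 — so contributing fully is weakly dominant for every player.
So the Nash equilibrium is full contribution by all 4; the group earns 4 × (14 × 0.19 + 3.6 × 14) = 212.24.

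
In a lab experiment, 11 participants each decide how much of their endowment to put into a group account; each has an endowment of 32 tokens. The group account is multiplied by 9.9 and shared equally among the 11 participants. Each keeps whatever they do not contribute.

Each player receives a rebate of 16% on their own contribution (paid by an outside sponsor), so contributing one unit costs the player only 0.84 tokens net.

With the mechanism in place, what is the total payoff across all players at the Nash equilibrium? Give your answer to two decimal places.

Under the mechanism each unit contributed yields (9.9/11) / 0.84 = 1.0714 back to its contributor per unit of net cost, which exceeds 1, making full contribution the dominant choice for everyone.
At the Nash equilibrium everyone contributes 32. Group total payoff = 11 × (32 × 0.16 + 9.9 × 32) = 3541.12.

3541.12 tokens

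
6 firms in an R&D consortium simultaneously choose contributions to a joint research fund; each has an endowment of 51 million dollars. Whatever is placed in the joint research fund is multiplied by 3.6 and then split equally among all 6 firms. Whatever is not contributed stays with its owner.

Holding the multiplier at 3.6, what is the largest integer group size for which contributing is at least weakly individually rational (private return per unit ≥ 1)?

Private return per unit is 3.6/(group size), which is ≥ 1 whenever the group size is ≤ 3.6.
The largest such integer is 3.

3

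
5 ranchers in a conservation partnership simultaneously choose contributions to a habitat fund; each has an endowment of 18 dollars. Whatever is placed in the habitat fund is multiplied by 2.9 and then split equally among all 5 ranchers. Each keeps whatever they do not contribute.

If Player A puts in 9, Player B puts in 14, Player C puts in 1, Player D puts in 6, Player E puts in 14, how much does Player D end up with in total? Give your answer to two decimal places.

Total contributed: 9 + 14 + 1 + 6 + 14 = 44.
Each receives 2.9 × 44 / 5 = 25.52 from the habitat fund.
Player D keeps 18 − 6 = 12, so Player D's payoff is 12 + 25.52 = 37.52.

37.52 dollars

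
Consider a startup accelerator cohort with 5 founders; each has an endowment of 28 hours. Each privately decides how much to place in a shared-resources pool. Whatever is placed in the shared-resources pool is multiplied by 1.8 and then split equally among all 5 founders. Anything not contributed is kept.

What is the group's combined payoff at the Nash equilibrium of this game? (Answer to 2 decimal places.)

Each contributed unit returns 1.8/5 = 0.3600 to its contributor — below 1 — so contributing 0 is dominant for every player. At the Nash equilibrium everyone keeps their 28, and the group total is 5 × 28 = 140.

140.00 hours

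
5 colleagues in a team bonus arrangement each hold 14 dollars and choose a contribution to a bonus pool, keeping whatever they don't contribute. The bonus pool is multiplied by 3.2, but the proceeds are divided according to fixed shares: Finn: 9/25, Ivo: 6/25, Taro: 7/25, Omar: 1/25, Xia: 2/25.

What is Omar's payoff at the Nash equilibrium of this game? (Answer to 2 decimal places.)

A player with share s gets back 3.2·s per unit contributed, so full contribution is dominant for anyone with s > 1/3.2 = 0.3125 and zero contribution is dominant for anyone below.
The only share above 0.3125 is Finn's 9/25, contributing 14; the remaining 4 contribute 0. Total contributed: 14.
Omar keeps 14 and receives 3.2 × 14 × 1/25 = 1.79 from the bonus pool, for a payoff of 15.79.

15.79 dollars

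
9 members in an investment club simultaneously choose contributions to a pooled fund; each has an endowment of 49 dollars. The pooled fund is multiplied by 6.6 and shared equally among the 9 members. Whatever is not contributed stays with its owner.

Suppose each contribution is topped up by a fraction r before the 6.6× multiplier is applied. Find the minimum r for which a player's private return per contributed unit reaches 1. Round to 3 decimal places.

0.364

With matching at rate r, one contributed unit becomes (1 + r) in the pooled fund and returns 6.6 × (1 + r) / 9 to the contributor.
Setting this equal to 1: 1 + r = 9/6.6 = 1.3636.
So the minimum matching rate is r = 1.3636 − 1 = 0.364.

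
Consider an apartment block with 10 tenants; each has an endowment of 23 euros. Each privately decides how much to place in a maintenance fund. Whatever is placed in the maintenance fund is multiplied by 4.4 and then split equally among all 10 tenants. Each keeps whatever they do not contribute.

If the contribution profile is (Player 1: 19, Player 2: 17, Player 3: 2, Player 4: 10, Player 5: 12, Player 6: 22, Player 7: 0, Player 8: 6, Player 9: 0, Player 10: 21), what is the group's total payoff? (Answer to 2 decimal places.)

Total contributed: 19 + 17 + 2 + 10 + 12 + 22 + 0 + 6 + 0 + 21 = 109; total kept: 10 × 23 − 109 = 121.
The maintenance fund pays out 4.4 × 109 = 479.60 in aggregate.
Group total = 121 + 479.60 = 600.60.

600.60 euros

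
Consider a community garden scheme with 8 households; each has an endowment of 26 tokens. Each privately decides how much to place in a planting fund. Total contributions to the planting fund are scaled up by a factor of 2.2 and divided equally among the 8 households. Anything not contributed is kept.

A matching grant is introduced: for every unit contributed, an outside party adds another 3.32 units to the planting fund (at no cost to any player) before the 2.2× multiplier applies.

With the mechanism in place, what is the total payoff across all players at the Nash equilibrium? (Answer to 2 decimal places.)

1976.83 tokens

Under the mechanism each unit contributed yields 2.2 × 4.32 / 8 = 1.1880 back to its contributor per unit of net cost, which exceeds 1, making full contribution the dominant choice for everyone.
At the Nash equilibrium everyone contributes 26. Group total payoff = 2.2 × 4.32 × 208 = 1976.83.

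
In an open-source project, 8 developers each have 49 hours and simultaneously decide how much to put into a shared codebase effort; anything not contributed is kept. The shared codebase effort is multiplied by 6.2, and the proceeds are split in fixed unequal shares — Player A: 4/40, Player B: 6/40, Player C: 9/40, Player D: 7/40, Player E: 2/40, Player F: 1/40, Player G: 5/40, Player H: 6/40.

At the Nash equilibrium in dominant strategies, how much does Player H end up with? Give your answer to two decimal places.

140.14 hours

Each unit j contributes comes back to j as 6.2 × (j's share), so j prefers to contribute only if that share exceeds 1/6.2 = 0.1613; otherwise keeping the unit dominates.
Player C and Player D are above the threshold, contributing 49 each; the remaining 6 contribute 0. Total contributed: 98.
Player H keeps 49 and receives 6.2 × 98 × 6/40 = 91.14 from the shared codebase effort, for a payoff of 140.14.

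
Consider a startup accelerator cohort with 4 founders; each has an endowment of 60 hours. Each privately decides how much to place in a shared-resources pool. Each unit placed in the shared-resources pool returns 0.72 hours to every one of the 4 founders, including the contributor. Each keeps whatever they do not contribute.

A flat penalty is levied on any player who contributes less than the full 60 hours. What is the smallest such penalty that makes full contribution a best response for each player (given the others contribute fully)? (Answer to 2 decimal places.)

Given the others contribute fully, the best deviation is to contribute 0 (any partial contribution still incurs the fine and gives up units whose private return 0.72 is below 1).
Deviating from 60 to 0 saves 60 hours but forfeits the deviator's share of the drop in the shared-resources pool: 0.72 × 60 = 43.20.
So the deviation gain is 60 − 43.20 = 16.80, and the fine must be at least 16.80 hours to wipe it out.

16.80 hours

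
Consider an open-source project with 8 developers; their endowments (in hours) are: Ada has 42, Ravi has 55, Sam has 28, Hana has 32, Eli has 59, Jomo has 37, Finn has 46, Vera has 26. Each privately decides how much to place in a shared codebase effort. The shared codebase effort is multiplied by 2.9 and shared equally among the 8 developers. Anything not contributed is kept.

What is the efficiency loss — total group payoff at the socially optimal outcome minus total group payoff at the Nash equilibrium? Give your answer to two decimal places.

617.50 hours

The private return per contributed unit is 2.9/8 = 0.3625 < 1 for every player regardless of endowment, so the Nash equilibrium is zero contribution and the group total is Σ E_j = 42 + 55 + 28 + 32 + 59 + 37 + 46 + 26 = 325.
Each contributed unit returns 2.900 to the group, so the social optimum is full contribution by everyone: group total = 2.900 × 325 = 942.50.
Efficiency loss = (2.900 − 1) × 325 = 617.50.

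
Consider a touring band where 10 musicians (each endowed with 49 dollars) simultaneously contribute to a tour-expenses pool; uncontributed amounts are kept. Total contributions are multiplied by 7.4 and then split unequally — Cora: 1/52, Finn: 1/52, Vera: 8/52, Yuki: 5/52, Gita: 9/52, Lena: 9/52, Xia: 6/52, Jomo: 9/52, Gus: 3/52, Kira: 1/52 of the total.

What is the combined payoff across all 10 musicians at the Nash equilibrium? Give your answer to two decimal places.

1744.40 dollars

A player with share s gets back 7.4·s per unit contributed, so full contribution is dominant for anyone with s > 1/7.4 = 0.1351 and zero contribution is dominant for anyone below.
Vera, Gita, Lena and Jomo clear that bar, contributing 49 each; the remaining 6 contribute 0. Total contributed: 196.
The tour-expenses pool pays out 7.4 × 196 = 1450.40 in total (split across the unequal shares, but the aggregate is all that matters for the group sum).
The 6 free-riders keep 49 each, adding 294. Group total = 294 + 1450.40 = 1744.40.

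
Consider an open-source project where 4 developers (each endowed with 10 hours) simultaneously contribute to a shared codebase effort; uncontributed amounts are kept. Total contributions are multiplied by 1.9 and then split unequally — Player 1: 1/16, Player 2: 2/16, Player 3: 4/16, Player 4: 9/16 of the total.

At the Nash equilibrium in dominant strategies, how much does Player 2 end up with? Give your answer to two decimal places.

12.38 hours

A player with share s gets back 1.9·s per unit contributed, so full contribution is dominant for anyone with s > 1/1.9 = 0.5263 and zero contribution is dominant for anyone below.
The only share above 0.5263 is Player 4's 9/16, contributing 10; the remaining 3 contribute 0. Total contributed: 10.
Player 2 keeps 10 and receives 1.9 × 10 × 2/16 = 2.38 from the shared codebase effort, for a payoff of 12.38.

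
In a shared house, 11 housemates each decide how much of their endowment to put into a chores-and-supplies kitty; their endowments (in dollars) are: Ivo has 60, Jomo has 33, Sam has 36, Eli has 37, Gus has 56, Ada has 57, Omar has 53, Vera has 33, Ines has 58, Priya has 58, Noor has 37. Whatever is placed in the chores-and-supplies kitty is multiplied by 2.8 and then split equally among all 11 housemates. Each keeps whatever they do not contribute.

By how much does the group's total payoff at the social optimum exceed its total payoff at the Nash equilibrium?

The private return per contributed unit is 2.8/11 = 0.2545 < 1 for every player regardless of endowment, so the Nash equilibrium is zero contribution and the group total is Σ E_j = 60 + 33 + 36 + 37 + 56 + 57 + 53 + 33 + 58 + 58 + 37 = 518.
Each contributed unit returns 2.800 to the group, so the social optimum is full contribution by everyone: group total = 2.800 × 518 = 1450.40.
Efficiency loss = (2.800 − 1) × 518 = 932.40.

932.40 dollars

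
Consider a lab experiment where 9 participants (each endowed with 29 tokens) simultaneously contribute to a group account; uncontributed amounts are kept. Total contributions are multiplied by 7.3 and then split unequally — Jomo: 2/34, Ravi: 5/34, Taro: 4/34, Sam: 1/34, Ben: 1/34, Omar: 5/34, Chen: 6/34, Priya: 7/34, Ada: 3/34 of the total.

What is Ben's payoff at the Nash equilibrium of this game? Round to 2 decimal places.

A player with share s gets back 7.3·s per unit contributed, so full contribution is dominant for anyone with s > 1/7.3 = 0.1370 and zero contribution is dominant for anyone below.
Ravi, Omar, Chen and Priya clear that bar, contributing 29 each; the remaining 5 contribute 0. Total contributed: 116.
Ben keeps 29 and receives 7.3 × 116 × 1/34 = 24.91 from the group account, for a payoff of 53.91.

53.91 tokens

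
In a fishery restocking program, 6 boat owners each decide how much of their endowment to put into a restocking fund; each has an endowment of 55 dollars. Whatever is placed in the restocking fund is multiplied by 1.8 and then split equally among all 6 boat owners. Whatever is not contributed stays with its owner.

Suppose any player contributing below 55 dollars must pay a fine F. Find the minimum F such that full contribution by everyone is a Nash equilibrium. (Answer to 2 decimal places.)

38.50 dollars

Given the others contribute fully, the best deviation is to contribute 0 (any partial contribution still incurs the fine and gives up units whose private return 0.3000 is below 1).
Deviating from 55 to 0 saves 55 dollars but forfeits the deviator's share of the drop in the restocking fund: 1.8/6 × 55 = 16.50.
So the deviation gain is 55 − 16.50 = 38.50, and the fine must be at least 38.50 dollars to wipe it out.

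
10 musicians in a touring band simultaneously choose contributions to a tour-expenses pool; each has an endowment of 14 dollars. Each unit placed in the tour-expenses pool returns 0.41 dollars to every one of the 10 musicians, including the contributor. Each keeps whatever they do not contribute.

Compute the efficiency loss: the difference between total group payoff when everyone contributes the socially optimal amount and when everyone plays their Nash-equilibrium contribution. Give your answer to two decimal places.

434.00 dollars

The private return per contributed unit is 0.41 < 1, so contributing 0 is dominant for every player. At the Nash equilibrium everyone keeps their 14, and the group total is 10 × 14 = 140.
Each contributed unit returns 4.100 to the group as a whole (0.41 to each of 10 players), which exceeds 1, so the social optimum is full contribution: group total = 4.100 × 140 = 574.00.
Efficiency loss = 574.00 − 140 = 434.00.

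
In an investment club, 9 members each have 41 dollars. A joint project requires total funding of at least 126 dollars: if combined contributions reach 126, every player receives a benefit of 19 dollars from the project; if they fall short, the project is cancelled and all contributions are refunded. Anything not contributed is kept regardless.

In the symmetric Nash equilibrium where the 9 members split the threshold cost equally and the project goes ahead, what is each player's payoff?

Equal share of the threshold: 126/9 = 14.
At this profile no one gains by cutting their contribution: any cut drops the total below 126, the project is cancelled, contributions are refunded, and the deviator ends with 41, which is less than 41 − 14 + 19 = 46. Contributing more than 14 just wastes the excess. So contributing exactly 14 is a best response.
Each player's payoff: 41 − 14 + 19 = 46.

46 dollars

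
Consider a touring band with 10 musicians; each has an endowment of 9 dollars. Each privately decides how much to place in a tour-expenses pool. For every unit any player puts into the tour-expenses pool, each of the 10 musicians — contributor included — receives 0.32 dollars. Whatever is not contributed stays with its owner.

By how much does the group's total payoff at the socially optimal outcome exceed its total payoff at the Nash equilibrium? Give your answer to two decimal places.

198.00 dollars

The private return per contributed unit is 0.32 < 1, so contributing 0 is dominant for every player. At the Nash equilibrium everyone keeps their 9, and the group total is 10 × 9 = 90.
Each contributed unit returns 3.200 to the group as a whole (0.32 to each of 10 players), which exceeds 1, so the social optimum is full contribution: group total = 3.200 × 90 = 288.00.
Efficiency loss = 288.00 − 90 = 198.00.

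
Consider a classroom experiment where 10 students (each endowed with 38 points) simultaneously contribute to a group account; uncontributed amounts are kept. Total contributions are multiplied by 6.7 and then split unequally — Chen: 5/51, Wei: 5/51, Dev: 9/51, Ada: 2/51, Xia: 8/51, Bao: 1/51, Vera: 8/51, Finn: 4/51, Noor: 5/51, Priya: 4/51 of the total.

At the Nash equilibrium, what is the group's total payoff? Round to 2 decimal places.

For player j, contributing a unit is worthwhile iff 6.7 × (j's share) ≥ 1, i.e. iff j's share is at least 0.1493.
Dev, Xia and Vera are above the threshold, contributing 38 each; the remaining 7 contribute 0. Total contributed: 114.
The group account pays out 6.7 × 114 = 763.80 in total (split across the unequal shares, but the aggregate is all that matters for the group sum).
The 7 free-riders keep 38 each, adding 266. Group total = 266 + 763.80 = 1029.80.

1029.80 points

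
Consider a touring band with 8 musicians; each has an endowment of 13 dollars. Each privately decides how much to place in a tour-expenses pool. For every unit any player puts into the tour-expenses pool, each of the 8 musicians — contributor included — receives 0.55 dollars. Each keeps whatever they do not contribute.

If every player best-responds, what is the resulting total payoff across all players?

104.00 dollars

The private return per contributed unit is 0.55 < 1, so contributing 0 is dominant for every player. At the Nash equilibrium everyone keeps their 13, and the group total is 8 × 13 = 104.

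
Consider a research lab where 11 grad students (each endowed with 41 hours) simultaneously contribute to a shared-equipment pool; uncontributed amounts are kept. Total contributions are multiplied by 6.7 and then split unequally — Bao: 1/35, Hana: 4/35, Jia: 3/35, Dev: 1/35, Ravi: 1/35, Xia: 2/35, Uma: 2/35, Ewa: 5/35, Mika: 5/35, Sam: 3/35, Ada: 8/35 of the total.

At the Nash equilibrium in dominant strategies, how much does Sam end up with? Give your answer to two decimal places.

64.55 hours

Each unit j contributes comes back to j as 6.7 × (j's share), so j prefers to contribute only if that share exceeds 1/6.7 = 0.1493; otherwise keeping the unit dominates.
Only Ada (8/35) clears that bar, contributing 41; the remaining 10 contribute 0. Total contributed: 41.
Sam keeps 41 and receives 6.7 × 41 × 3/35 = 23.55 from the shared-equipment pool, for a payoff of 64.55.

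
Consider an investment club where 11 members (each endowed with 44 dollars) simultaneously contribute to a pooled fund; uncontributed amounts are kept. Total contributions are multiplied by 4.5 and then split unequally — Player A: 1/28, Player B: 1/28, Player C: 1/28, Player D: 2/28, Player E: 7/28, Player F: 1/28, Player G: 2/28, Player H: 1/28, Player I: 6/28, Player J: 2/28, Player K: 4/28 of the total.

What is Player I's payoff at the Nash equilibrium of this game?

86.43 dollars

Player j's private return per contributed unit is 4.5 × (j's share). Contributing is weakly dominant for j when that share is at least 1/4.5 = 0.2222, and contributing 0 is dominant otherwise.
Only Player E (7/28) clears that bar, contributing 44; the remaining 10 contribute 0. Total contributed: 44.
Player I keeps 44 and receives 4.5 × 44 × 6/28 = 42.43 from the pooled fund, for a payoff of 86.43.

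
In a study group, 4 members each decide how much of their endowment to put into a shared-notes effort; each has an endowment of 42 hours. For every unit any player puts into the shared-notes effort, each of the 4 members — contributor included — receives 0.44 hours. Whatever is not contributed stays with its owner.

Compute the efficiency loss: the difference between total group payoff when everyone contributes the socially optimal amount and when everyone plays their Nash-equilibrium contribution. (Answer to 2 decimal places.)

The private return per contributed unit is 0.44 < 1, so contributing 0 is dominant for every player. At the Nash equilibrium everyone keeps their 42, and the group total is 4 × 42 = 168.
Each contributed unit returns 1.760 to the group as a whole (0.44 to each of 4 players), which exceeds 1, so the social optimum is full contribution: group total = 1.760 × 168 = 295.68.
Efficiency loss = 295.68 − 168 = 127.68.

127.68 hours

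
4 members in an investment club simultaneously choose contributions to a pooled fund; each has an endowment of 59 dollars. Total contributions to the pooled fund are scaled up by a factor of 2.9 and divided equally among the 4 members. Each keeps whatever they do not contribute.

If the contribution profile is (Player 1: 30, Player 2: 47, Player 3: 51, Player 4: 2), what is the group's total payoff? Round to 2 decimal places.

Total contributed: 30 + 47 + 51 + 2 = 130; total kept: 4 × 59 − 130 = 106.
The pooled fund pays out 2.9 × 130 = 377.00 in aggregate.
Group total = 106 + 377.00 = 483.00.

483.00 dollars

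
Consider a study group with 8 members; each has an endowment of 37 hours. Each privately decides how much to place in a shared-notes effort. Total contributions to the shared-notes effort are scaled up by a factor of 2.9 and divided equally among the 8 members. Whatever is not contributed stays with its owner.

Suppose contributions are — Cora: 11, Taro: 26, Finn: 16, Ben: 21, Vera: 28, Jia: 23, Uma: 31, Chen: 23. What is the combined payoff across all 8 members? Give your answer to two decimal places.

Total contributed: 11 + 26 + 16 + 21 + 28 + 23 + 31 + 23 = 179; total kept: 8 × 37 − 179 = 117.
The shared-notes effort pays out 2.9 × 179 = 519.10 in aggregate.
Group total = 117 + 519.10 = 636.10.

636.10 hours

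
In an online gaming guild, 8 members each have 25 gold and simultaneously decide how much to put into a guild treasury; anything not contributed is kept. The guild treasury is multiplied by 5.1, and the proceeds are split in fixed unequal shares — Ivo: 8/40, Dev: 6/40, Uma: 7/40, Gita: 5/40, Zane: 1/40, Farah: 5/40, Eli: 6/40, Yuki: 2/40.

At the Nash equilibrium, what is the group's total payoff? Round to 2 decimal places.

302.50 gold

A player with share s gets back 5.1·s per unit contributed, so full contribution is dominant for anyone with s > 1/5.1 = 0.1961 and zero contribution is dominant for anyone below.
Ivo alone (share 8/40) is above the threshold, contributing 25; the remaining 7 contribute 0. Total contributed: 25.
The guild treasury pays out 5.1 × 25 = 127.50 in total (split across the unequal shares, but the aggregate is all that matters for the group sum).
The 7 free-riders keep 25 each, adding 175. Group total = 175 + 127.50 = 302.50.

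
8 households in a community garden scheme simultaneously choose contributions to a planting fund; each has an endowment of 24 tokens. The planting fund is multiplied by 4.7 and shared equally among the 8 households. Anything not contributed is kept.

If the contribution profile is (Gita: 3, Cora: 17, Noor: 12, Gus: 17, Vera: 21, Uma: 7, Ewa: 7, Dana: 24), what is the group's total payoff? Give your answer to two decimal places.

Total contributed: 3 + 17 + 12 + 17 + 21 + 7 + 7 + 24 = 108; total kept: 8 × 24 − 108 = 84.
The planting fund pays out 4.7 × 108 = 507.60 in aggregate.
Group total = 84 + 507.60 = 591.60.

591.60 tokens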